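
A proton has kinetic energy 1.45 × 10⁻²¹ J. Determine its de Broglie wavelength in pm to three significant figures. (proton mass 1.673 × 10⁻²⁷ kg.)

p = √(2mKE) = √(2 × 1.673 × 10⁻²⁷ × 1.450 × 10⁻²¹) = 2.203 × 10⁻²⁴ kg·m/s.
λ = h/p = 6.626 × 10⁻³⁴ / 2.203 × 10⁻²⁴ = 3.01 × 10⁻¹⁰ m = 301 pm.

λ = 301 pm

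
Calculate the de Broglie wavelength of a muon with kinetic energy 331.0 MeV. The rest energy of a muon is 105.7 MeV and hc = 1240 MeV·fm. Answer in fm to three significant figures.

λ = 2.93 fm

Total energy E = KE + m₀c² = 331.0 + 105.7 = 436.7 MeV.
(pc)² = E² − (m₀c²)² = (436.7)² − (105.7)² = 1.795 × 10⁵ MeV², so pc = 423.7 MeV.
λ = hc/(pc) = 1240 MeV·fm / 423.7 MeV = 2.93 fm.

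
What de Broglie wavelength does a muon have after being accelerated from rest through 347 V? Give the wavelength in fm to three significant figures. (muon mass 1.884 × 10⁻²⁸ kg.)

KE = eV = 1.602 × 10⁻¹⁹ × 347.0 = 5.559 × 10⁻¹⁷ J.
p = √(2mKE) = √(2 × 1.884 × 10⁻²⁸ × 5.559 × 10⁻¹⁷) = 1.447 × 10⁻²² kg·m/s.
λ = h/p = 6.626 × 10⁻³⁴ / 1.447 × 10⁻²² = 4.58 × 10⁻¹² m = 4580 fm.

λ = 4580 fm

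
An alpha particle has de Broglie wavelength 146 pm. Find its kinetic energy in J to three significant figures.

KE = 1.55 × 10⁻²¹ J

p = h/λ = 6.626 × 10⁻³⁴ / 1.460 × 10⁻¹⁰ = 4.538 × 10⁻²⁴ kg·m/s.
KE = p²/(2m) = (4.538 × 10⁻²⁴)² / (2 × 6.645 × 10⁻²⁷) = 1.550 × 10⁻²¹ J = 1.55 × 10⁻²¹ J.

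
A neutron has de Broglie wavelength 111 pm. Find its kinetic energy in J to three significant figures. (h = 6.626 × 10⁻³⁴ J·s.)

KE = 1.06 × 10⁻²⁰ J

p = h/λ = 6.626 × 10⁻³⁴ / 1.110 × 10⁻¹⁰ = 5.969 × 10⁻²⁴ kg·m/s.
KE = p²/(2m) = (5.969 × 10⁻²⁴)² / (2 × 1.675 × 10⁻²⁷) = 1.064 × 10⁻²⁰ J = 1.06 × 10⁻²⁰ J.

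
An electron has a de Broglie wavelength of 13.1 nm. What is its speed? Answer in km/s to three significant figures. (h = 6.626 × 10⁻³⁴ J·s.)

v = 55.5 km/s

p = h/λ = 6.626 × 10⁻³⁴ / 1.310 × 10⁻⁸ = 5.058 × 10⁻²⁶ kg·m/s.
v = p/m = 5.058 × 10⁻²⁶ / 9.109 × 10⁻³¹ = 5.55 × 10⁴ m/s = 55.5 km/s.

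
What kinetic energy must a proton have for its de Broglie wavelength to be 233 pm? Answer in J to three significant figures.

KE = 2.42 × 10⁻²¹ J

p = h/λ = 6.626 × 10⁻³⁴ / 2.330 × 10⁻¹⁰ = 2.844 × 10⁻²⁴ kg·m/s.
KE = p²/(2m) = (2.844 × 10⁻²⁴)² / (2 × 1.673 × 10⁻²⁷) = 2.417 × 10⁻²¹ J = 2.42 × 10⁻²¹ J.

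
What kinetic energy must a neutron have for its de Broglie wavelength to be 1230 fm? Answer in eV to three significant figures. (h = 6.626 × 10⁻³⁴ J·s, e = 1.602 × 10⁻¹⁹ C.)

KE = 541 eV

p = h/λ = 6.626 × 10⁻³⁴ / 1.230 × 10⁻¹² = 5.387 × 10⁻²² kg·m/s.
KE = p²/(2m) = (5.387 × 10⁻²²)² / (2 × 1.675 × 10⁻²⁷) = 8.663 × 10⁻¹⁷ J = 541 eV.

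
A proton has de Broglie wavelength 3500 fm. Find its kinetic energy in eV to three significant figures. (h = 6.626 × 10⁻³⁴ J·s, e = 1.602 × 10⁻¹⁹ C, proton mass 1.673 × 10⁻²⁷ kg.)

KE = 66.9 eV

p = h/λ = 6.626 × 10⁻³⁴ / 3.500 × 10⁻¹² = 1.893 × 10⁻²² kg·m/s.
KE = p²/(2m) = (1.893 × 10⁻²²)² / (2 × 1.673 × 10⁻²⁷) = 1.071 × 10⁻¹⁷ J = 66.9 eV.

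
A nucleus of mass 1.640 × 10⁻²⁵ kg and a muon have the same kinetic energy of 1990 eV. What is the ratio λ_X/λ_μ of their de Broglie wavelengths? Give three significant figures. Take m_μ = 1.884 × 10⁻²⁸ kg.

λ_X/λ_μ = 0.0339

At fixed KE, p = √(2mKE) so λ = h/p ∝ 1/√m.
λ_X/λ_μ = √(m_μ/m_X) = √(1.884 × 10⁻²⁸/1.640 × 10⁻²⁵) = √(1.149 × 10⁻³) = 0.0339.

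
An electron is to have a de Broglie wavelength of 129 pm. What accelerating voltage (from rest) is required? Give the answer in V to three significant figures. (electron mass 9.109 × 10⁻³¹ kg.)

p = h/λ = 6.626 × 10⁻³⁴ / 1.290 × 10⁻¹⁰ = 5.136 × 10⁻²⁴ kg·m/s.
KE = p²/(2m) = 1.448 × 10⁻¹⁷ J.
V = KE/e = 1.448 × 10⁻¹⁷ / (1.602 × 10⁻¹⁹) = 90.4 V.

V = 90.4 V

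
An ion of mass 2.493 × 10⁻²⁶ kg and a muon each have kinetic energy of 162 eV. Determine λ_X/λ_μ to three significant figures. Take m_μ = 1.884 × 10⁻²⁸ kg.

At fixed KE, p = √(2mKE) so λ = h/p ∝ 1/√m.
λ_X/λ_μ = √(m_μ/m_X) = √(1.884 × 10⁻²⁸/2.493 × 10⁻²⁶) = √(7.557 × 10⁻³) = 0.0869.

λ_X/λ_μ = 0.0869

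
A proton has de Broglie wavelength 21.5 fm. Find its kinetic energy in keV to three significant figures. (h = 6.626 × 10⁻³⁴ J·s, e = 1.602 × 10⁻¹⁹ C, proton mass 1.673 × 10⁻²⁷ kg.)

p = h/λ = 6.626 × 10⁻³⁴ / 2.150 × 10⁻¹⁴ = 3.082 × 10⁻²⁰ kg·m/s.
KE = p²/(2m) = (3.082 × 10⁻²⁰)² / (2 × 1.673 × 10⁻²⁷) = 2.839 × 10⁻¹³ J = 1770 keV.

KE = 1770 keV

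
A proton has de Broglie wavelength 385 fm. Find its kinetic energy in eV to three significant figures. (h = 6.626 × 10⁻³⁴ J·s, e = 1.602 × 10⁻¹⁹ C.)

p = h/λ = 6.626 × 10⁻³⁴ / 3.850 × 10⁻¹³ = 1.721 × 10⁻²¹ kg·m/s.
KE = p²/(2m) = (1.721 × 10⁻²¹)² / (2 × 1.673 × 10⁻²⁷) = 8.852 × 10⁻¹⁶ J = 5530 eV.

KE = 5530 eV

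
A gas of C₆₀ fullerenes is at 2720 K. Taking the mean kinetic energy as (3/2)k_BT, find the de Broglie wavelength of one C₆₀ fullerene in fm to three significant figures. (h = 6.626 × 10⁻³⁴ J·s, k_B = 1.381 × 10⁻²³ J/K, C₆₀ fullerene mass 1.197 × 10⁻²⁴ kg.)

λ = 1800 fm

KE = (3/2)k_BT = 1.5 × 1.381 × 10⁻²³ × 2720 = 5.634 × 10⁻²⁰ J.
p = √(2mKE) = √(2 × 1.197 × 10⁻²⁴ × 5.634 × 10⁻²⁰) = 3.673 × 10⁻²² kg·m/s.
λ = h/p = 1.80 × 10⁻¹² m = 1800 fm.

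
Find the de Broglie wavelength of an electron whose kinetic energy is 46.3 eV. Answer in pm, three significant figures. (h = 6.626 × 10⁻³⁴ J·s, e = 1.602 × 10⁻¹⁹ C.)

KE = 46.3 eV = 7.417 × 10⁻¹⁸ J.
p = √(2mKE) = √(2 × 9.109 × 10⁻³¹ × 7.417 × 10⁻¹⁸) = 3.676 × 10⁻²⁴ kg·m/s.
λ = h/p = 6.626 × 10⁻³⁴ / 3.676 × 10⁻²⁴ = 1.80 × 10⁻¹⁰ m = 180 pm.

λ = 180 pm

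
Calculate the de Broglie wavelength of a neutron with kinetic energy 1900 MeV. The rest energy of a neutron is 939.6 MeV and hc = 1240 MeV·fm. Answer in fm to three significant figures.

Total energy E = KE + m₀c² = 1900 + 939.6 = 2839.6 MeV.
(pc)² = E² − (m₀c²)² = (2839.6)² − (939.6)² = 7.180 × 10⁶ MeV², so pc = 2680 MeV.
λ = hc/(pc) = 1240 MeV·fm / 2680 MeV = 0.463 fm.

λ = 0.463 fm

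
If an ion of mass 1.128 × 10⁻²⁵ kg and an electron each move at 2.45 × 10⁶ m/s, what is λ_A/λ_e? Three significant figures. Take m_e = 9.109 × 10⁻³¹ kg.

At fixed v, p = mv so λ = h/(mv) ∝ 1/m.
λ_A/λ_e = m_e/m_A = 9.109 × 10⁻³¹/1.128 × 10⁻²⁵ = 8.08 × 10⁻⁶.

λ_A/λ_e = 8.08 × 10⁻⁶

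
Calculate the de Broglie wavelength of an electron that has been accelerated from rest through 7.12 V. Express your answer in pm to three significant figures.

λ = 460 pm

KE = eV = 1.602 × 10⁻¹⁹ × 7.120 = 1.141 × 10⁻¹⁸ J.
p = √(2mKE) = √(2 × 9.109 × 10⁻³¹ × 1.141 × 10⁻¹⁸) = 1.442 × 10⁻²⁴ kg·m/s.
λ = h/p = 6.626 × 10⁻³⁴ / 1.442 × 10⁻²⁴ = 4.60 × 10⁻¹⁰ m = 460 pm.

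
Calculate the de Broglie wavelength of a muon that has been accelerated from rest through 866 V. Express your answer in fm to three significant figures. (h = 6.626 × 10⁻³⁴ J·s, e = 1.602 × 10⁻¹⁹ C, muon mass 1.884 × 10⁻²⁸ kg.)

λ = 2900 fm

KE = eV = 1.602 × 10⁻¹⁹ × 866.0 = 1.387 × 10⁻¹⁶ J.
p = √(2mKE) = √(2 × 1.884 × 10⁻²⁸ × 1.387 × 10⁻¹⁶) = 2.286 × 10⁻²² kg·m/s.
λ = h/p = 6.626 × 10⁻³⁴ / 2.286 × 10⁻²² = 2.90 × 10⁻¹² m = 2900 fm.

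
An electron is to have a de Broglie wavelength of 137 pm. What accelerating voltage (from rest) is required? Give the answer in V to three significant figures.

p = h/λ = 6.626 × 10⁻³⁴ / 1.370 × 10⁻¹⁰ = 4.836 × 10⁻²⁴ kg·m/s.
KE = p²/(2m) = 1.284 × 10⁻¹⁷ J.
V = KE/e = 1.284 × 10⁻¹⁷ / (1.602 × 10⁻¹⁹) = 80.1 V.

V = 80.1 V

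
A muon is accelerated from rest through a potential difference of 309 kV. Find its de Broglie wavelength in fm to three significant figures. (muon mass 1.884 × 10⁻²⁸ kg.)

KE = eV = 1.602 × 10⁻¹⁹ × 3.090 × 10⁵ = 4.950 × 10⁻¹⁴ J.
p = √(2mKE) = √(2 × 1.884 × 10⁻²⁸ × 4.950 × 10⁻¹⁴) = 4.319 × 10⁻²¹ kg·m/s.
λ = h/p = 6.626 × 10⁻³⁴ / 4.319 × 10⁻²¹ = 1.53 × 10⁻¹³ m = 153 fm.

λ = 153 fm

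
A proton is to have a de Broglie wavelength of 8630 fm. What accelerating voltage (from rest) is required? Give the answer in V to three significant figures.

V = 11.0 V

p = h/λ = 6.626 × 10⁻³⁴ / 8.630 × 10⁻¹² = 7.678 × 10⁻²³ kg·m/s.
KE = p²/(2m) = 1.762 × 10⁻¹⁸ J.
V = KE/e = 1.762 × 10⁻¹⁸ / (1.602 × 10⁻¹⁹) = 11.0 V.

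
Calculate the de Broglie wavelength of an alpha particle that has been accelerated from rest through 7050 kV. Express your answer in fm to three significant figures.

KE = 2eV = 2 × 1.602 × 10⁻¹⁹ × 7.050 × 10⁶ = 2.259 × 10⁻¹² J.
p = √(2mKE) = √(2 × 6.645 × 10⁻²⁷ × 2.259 × 10⁻¹²) = 1.733 × 10⁻¹⁹ kg·m/s.
λ = h/p = 6.626 × 10⁻³⁴ / 1.733 × 10⁻¹⁹ = 3.82 × 10⁻¹⁵ m = 3.82 fm.

λ = 3.82 fm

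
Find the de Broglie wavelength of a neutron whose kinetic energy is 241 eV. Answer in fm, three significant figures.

λ = 1840 fm

KE = 241 eV = 3.861 × 10⁻¹⁷ J.
p = √(2mKE) = √(2 × 1.675 × 10⁻²⁷ × 3.861 × 10⁻¹⁷) = 3.596 × 10⁻²² kg·m/s.
λ = h/p = 6.626 × 10⁻³⁴ / 3.596 × 10⁻²² = 1.84 × 10⁻¹² m = 1840 fm.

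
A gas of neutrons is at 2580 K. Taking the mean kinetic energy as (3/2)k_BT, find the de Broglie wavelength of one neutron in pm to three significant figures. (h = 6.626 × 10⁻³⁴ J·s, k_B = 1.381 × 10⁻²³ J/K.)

KE = (3/2)k_BT = 1.5 × 1.381 × 10⁻²³ × 2580 = 5.344 × 10⁻²⁰ J.
p = √(2mKE) = √(2 × 1.675 × 10⁻²⁷ × 5.344 × 10⁻²⁰) = 1.338 × 10⁻²³ kg·m/s.
λ = h/p = 4.95 × 10⁻¹¹ m = 49.5 pm.

λ = 49.5 pm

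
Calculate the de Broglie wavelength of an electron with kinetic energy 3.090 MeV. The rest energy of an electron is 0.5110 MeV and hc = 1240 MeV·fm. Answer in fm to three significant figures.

Total energy E = KE + m₀c² = 3.090 + 0.5110 = 3.6010 MeV.
(pc)² = E² − (m₀c²)² = (3.6010)² − (0.5110)² = 12.71 MeV², so pc = 3.565 MeV.
λ = hc/(pc) = 1240 MeV·fm / 3.565 MeV = 348 fm.

λ = 348 fm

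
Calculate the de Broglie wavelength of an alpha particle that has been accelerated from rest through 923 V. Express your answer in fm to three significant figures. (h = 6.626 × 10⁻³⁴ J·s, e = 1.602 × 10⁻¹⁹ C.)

λ = 334 fm

KE = 2eV = 2 × 1.602 × 10⁻¹⁹ × 923.0 = 2.957 × 10⁻¹⁶ J.
p = √(2mKE) = √(2 × 6.645 × 10⁻²⁷ × 2.957 × 10⁻¹⁶) = 1.982 × 10⁻²¹ kg·m/s.
λ = h/p = 6.626 × 10⁻³⁴ / 1.982 × 10⁻²¹ = 3.34 × 10⁻¹³ m = 334 fm.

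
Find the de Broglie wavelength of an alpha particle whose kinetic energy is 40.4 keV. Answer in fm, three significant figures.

λ = 71.4 fm

KE = 40.4 keV = 6.472 × 10⁻¹⁵ J.
p = √(2mKE) = √(2 × 6.645 × 10⁻²⁷ × 6.472 × 10⁻¹⁵) = 9.274 × 10⁻²¹ kg·m/s.
λ = h/p = 6.626 × 10⁻³⁴ / 9.274 × 10⁻²¹ = 7.14 × 10⁻¹⁴ m = 71.4 fm.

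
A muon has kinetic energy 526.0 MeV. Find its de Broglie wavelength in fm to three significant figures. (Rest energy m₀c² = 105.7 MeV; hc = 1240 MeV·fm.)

λ = 1.99 fm

Total energy E = KE + m₀c² = 526.0 + 105.7 = 631.7 MeV.
(pc)² = E² − (m₀c²)² = (631.7)² − (105.7)² = 3.879 × 10⁵ MeV², so pc = 622.8 MeV.
λ = hc/(pc) = 1240 MeV·fm / 622.8 MeV = 1.99 fm.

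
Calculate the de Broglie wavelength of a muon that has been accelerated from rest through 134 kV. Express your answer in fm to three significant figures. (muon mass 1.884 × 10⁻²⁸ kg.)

λ = 233 fm

KE = eV = 1.602 × 10⁻¹⁹ × 1.340 × 10⁵ = 2.147 × 10⁻¹⁴ J.
p = √(2mKE) = √(2 × 1.884 × 10⁻²⁸ × 2.147 × 10⁻¹⁴) = 2.844 × 10⁻²¹ kg·m/s.
λ = h/p = 6.626 × 10⁻³⁴ / 2.844 × 10⁻²¹ = 2.33 × 10⁻¹³ m = 233 fm.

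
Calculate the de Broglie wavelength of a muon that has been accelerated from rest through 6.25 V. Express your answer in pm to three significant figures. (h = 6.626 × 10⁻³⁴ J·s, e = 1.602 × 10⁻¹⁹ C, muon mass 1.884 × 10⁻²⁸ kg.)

KE = eV = 1.602 × 10⁻¹⁹ × 6.250 = 1.001 × 10⁻¹⁸ J.
p = √(2mKE) = √(2 × 1.884 × 10⁻²⁸ × 1.001 × 10⁻¹⁸) = 1.942 × 10⁻²³ kg·m/s.
λ = h/p = 6.626 × 10⁻³⁴ / 1.942 × 10⁻²³ = 3.41 × 10⁻¹¹ m = 34.1 pm.

λ = 34.1 pm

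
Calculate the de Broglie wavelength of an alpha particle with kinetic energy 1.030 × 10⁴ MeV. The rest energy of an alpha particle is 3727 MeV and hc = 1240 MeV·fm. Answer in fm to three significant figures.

Total energy E = KE + m₀c² = 1.030 × 10⁴ + 3727 = 14027 MeV.
(pc)² = E² − (m₀c²)² = (14027)² − (3727)² = 1.829 × 10⁸ MeV², so pc = 1.352 × 10⁴ MeV.
λ = hc/(pc) = 1240 MeV·fm / 1.352 × 10⁴ MeV = 0.0917 fm.

λ = 0.0917 fm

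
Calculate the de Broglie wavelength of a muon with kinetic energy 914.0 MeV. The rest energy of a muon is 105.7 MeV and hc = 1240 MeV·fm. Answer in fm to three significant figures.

Total energy E = KE + m₀c² = 914.0 + 105.7 = 1019.7 MeV.
(pc)² = E² − (m₀c²)² = (1019.7)² − (105.7)² = 1.029 × 10⁶ MeV², so pc = 1014 MeV.
λ = hc/(pc) = 1240 MeV·fm / 1014 MeV = 1.22 fm.

λ = 1.22 fm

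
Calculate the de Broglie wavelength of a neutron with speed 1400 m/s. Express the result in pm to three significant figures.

p = mv = 1.675 × 10⁻²⁷ × 1400 = 2.345 × 10⁻²⁴ kg·m/s.
λ = h/p = 6.626 × 10⁻³⁴ / 2.345 × 10⁻²⁴ = 2.83 × 10⁻¹⁰ m = 283 pm.

λ = 283 pm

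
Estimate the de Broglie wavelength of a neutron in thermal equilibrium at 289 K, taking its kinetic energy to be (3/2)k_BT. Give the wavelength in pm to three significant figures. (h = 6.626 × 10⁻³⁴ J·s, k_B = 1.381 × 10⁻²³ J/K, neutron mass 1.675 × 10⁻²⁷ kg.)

λ = 148 pm

KE = (3/2)k_BT = 1.5 × 1.381 × 10⁻²³ × 289 = 5.987 × 10⁻²¹ J.
p = √(2mKE) = √(2 × 1.675 × 10⁻²⁷ × 5.987 × 10⁻²¹) = 4.478 × 10⁻²⁴ kg·m/s.
λ = h/p = 1.48 × 10⁻¹⁰ m = 148 pm.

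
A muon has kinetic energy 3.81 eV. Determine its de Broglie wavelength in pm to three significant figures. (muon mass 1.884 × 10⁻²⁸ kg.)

KE = 3.81 eV = 6.104 × 10⁻¹⁹ J.
p = √(2mKE) = √(2 × 1.884 × 10⁻²⁸ × 6.104 × 10⁻¹⁹) = 1.517 × 10⁻²³ kg·m/s.
λ = h/p = 6.626 × 10⁻³⁴ / 1.517 × 10⁻²³ = 4.37 × 10⁻¹¹ m = 43.7 pm.

λ = 43.7 pm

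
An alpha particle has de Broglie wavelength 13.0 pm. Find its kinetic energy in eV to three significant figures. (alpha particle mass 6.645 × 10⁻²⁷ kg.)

p = h/λ = 6.626 × 10⁻³⁴ / 1.300 × 10⁻¹¹ = 5.097 × 10⁻²³ kg·m/s.
KE = p²/(2m) = (5.097 × 10⁻²³)² / (2 × 6.645 × 10⁻²⁷) = 1.955 × 10⁻¹⁹ J = 1.22 eV.

KE = 1.22 eV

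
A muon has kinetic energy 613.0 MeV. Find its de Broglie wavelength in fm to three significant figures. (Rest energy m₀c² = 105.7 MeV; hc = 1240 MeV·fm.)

Total energy E = KE + m₀c² = 613.0 + 105.7 = 718.7 MeV.
(pc)² = E² − (m₀c²)² = (718.7)² − (105.7)² = 5.054 × 10⁵ MeV², so pc = 710.9 MeV.
λ = hc/(pc) = 1240 MeV·fm / 710.9 MeV = 1.74 fm.

λ = 1.74 fm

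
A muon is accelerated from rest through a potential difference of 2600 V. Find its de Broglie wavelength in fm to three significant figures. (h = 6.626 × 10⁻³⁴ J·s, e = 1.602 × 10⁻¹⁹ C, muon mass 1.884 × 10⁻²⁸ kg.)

KE = eV = 1.602 × 10⁻¹⁹ × 2600 = 4.165 × 10⁻¹⁶ J.
p = √(2mKE) = √(2 × 1.884 × 10⁻²⁸ × 4.165 × 10⁻¹⁶) = 3.962 × 10⁻²² kg·m/s.
λ = h/p = 6.626 × 10⁻³⁴ / 3.962 × 10⁻²² = 1.67 × 10⁻¹² m = 1670 fm.

λ = 1670 fm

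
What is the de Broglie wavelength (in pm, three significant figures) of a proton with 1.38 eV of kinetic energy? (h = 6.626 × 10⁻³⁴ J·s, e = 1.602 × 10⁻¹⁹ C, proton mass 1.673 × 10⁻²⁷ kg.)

λ = 24.4 pm

KE = 1.38 eV = 2.211 × 10⁻¹⁹ J.
p = √(2mKE) = √(2 × 1.673 × 10⁻²⁷ × 2.211 × 10⁻¹⁹) = 2.720 × 10⁻²³ kg·m/s.
λ = h/p = 6.626 × 10⁻³⁴ / 2.720 × 10⁻²³ = 2.44 × 10⁻¹¹ m = 24.4 pm.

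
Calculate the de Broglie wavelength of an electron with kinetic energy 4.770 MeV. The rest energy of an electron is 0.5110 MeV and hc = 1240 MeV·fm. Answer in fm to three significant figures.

λ = 236 fm

Total energy E = KE + m₀c² = 4.770 + 0.5110 = 5.2810 MeV.
(pc)² = E² − (m₀c²)² = (5.2810)² − (0.5110)² = 27.63 MeV², so pc = 5.256 MeV.
λ = hc/(pc) = 1240 MeV·fm / 5.256 MeV = 236 fm.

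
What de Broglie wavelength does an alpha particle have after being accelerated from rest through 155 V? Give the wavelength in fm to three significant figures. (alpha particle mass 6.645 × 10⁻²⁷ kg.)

KE = 2eV = 2 × 1.602 × 10⁻¹⁹ × 155.0 = 4.966 × 10⁻¹⁷ J.
p = √(2mKE) = √(2 × 6.645 × 10⁻²⁷ × 4.966 × 10⁻¹⁷) = 8.124 × 10⁻²² kg·m/s.
λ = h/p = 6.626 × 10⁻³⁴ / 8.124 × 10⁻²² = 8.16 × 10⁻¹³ m = 816 fm.

λ = 816 fm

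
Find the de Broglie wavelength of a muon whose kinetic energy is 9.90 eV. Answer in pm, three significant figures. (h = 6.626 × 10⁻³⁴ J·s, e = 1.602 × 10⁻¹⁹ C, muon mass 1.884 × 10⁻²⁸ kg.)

KE = 9.90 eV = 1.586 × 10⁻¹⁸ J.
p = √(2mKE) = √(2 × 1.884 × 10⁻²⁸ × 1.586 × 10⁻¹⁸) = 2.445 × 10⁻²³ kg·m/s.
λ = h/p = 6.626 × 10⁻³⁴ / 2.445 × 10⁻²³ = 2.71 × 10⁻¹¹ m = 27.1 pm.

λ = 27.1 pm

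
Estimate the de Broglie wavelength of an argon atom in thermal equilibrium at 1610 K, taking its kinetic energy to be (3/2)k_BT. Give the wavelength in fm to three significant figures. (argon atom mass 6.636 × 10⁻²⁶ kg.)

KE = (3/2)k_BT = 1.5 × 1.381 × 10⁻²³ × 1610 = 3.335 × 10⁻²⁰ J.
p = √(2mKE) = √(2 × 6.636 × 10⁻²⁶ × 3.335 × 10⁻²⁰) = 6.653 × 10⁻²³ kg·m/s.
λ = h/p = 9.96 × 10⁻¹² m = 9960 fm.

λ = 9960 fm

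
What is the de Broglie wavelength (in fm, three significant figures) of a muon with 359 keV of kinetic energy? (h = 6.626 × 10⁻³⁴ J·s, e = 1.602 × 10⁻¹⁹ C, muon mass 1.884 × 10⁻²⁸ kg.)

λ = 142 fm

KE = 359 keV = 5.751 × 10⁻¹⁴ J.
p = √(2mKE) = √(2 × 1.884 × 10⁻²⁸ × 5.751 × 10⁻¹⁴) = 4.655 × 10⁻²¹ kg·m/s.
λ = h/p = 6.626 × 10⁻³⁴ / 4.655 × 10⁻²¹ = 1.42 × 10⁻¹³ m = 142 fm.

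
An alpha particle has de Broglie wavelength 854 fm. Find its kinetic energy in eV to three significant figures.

KE = 283 eV

p = h/λ = 6.626 × 10⁻³⁴ / 8.540 × 10⁻¹³ = 7.759 × 10⁻²² kg·m/s.
KE = p²/(2m) = (7.759 × 10⁻²²)² / (2 × 6.645 × 10⁻²⁷) = 4.530 × 10⁻¹⁷ J = 283 eV.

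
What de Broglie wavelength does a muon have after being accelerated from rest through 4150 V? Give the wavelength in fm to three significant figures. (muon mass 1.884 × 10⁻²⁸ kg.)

λ = 1320 fm

KE = eV = 1.602 × 10⁻¹⁹ × 4150 = 6.648 × 10⁻¹⁶ J.
p = √(2mKE) = √(2 × 1.884 × 10⁻²⁸ × 6.648 × 10⁻¹⁶) = 5.005 × 10⁻²² kg·m/s.
λ = h/p = 6.626 × 10⁻³⁴ / 5.005 × 10⁻²² = 1.32 × 10⁻¹² m = 1320 fm.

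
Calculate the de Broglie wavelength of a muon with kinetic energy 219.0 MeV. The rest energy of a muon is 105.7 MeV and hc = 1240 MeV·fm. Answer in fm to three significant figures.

Total energy E = KE + m₀c² = 219.0 + 105.7 = 324.7 MeV.
(pc)² = E² − (m₀c²)² = (324.7)² − (105.7)² = 9.426 × 10⁴ MeV², so pc = 307.0 MeV.
λ = hc/(pc) = 1240 MeV·fm / 307.0 MeV = 4.04 fm.

λ = 4.04 fm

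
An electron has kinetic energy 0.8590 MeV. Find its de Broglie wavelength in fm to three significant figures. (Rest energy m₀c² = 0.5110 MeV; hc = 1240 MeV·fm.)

Total energy E = KE + m₀c² = 0.8590 + 0.5110 = 1.3700 MeV.
(pc)² = E² − (m₀c²)² = (1.3700)² − (0.5110)² = 1.616 MeV², so pc = 1.271 MeV.
λ = hc/(pc) = 1240 MeV·fm / 1.271 MeV = 976 fm.

λ = 976 fm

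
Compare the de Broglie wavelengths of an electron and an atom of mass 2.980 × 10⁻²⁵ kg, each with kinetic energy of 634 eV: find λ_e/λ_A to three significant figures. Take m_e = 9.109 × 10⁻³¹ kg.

λ_e/λ_A = 572

At fixed KE, p = √(2mKE) so λ = h/p ∝ 1/√m.
λ_e/λ_A = √(m_A/m_e) = √(2.980 × 10⁻²⁵/9.109 × 10⁻³¹) = √(3.271 × 10⁵) = 572.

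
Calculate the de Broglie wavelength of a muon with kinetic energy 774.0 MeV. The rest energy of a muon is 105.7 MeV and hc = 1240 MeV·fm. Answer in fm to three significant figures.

λ = 1.42 fm

Total energy E = KE + m₀c² = 774.0 + 105.7 = 879.7 MeV.
(pc)² = E² − (m₀c²)² = (879.7)² − (105.7)² = 7.627 × 10⁵ MeV², so pc = 873.3 MeV.
λ = hc/(pc) = 1240 MeV·fm / 873.3 MeV = 1.42 fm.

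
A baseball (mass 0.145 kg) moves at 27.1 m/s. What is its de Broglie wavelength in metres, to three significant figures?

λ = 1.69 × 10⁻³⁴ m

p = mv = 0.145 × 27.1 = 3.930 kg·m/s.
λ = h/p = 6.626 × 10⁻³⁴ / 3.930 = 1.69 × 10⁻³⁴ m.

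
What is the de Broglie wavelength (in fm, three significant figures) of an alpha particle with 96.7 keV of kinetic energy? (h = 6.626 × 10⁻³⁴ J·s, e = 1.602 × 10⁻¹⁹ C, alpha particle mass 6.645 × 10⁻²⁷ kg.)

λ = 46.2 fm

KE = 96.7 keV = 1.549 × 10⁻¹⁴ J.
p = √(2mKE) = √(2 × 6.645 × 10⁻²⁷ × 1.549 × 10⁻¹⁴) = 1.435 × 10⁻²⁰ kg·m/s.
λ = h/p = 6.626 × 10⁻³⁴ / 1.435 × 10⁻²⁰ = 4.62 × 10⁻¹⁴ m = 46.2 fm.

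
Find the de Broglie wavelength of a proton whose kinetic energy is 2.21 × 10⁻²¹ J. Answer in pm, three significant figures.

p = √(2mKE) = √(2 × 1.673 × 10⁻²⁷ × 2.210 × 10⁻²¹) = 2.719 × 10⁻²⁴ kg·m/s.
λ = h/p = 6.626 × 10⁻³⁴ / 2.719 × 10⁻²⁴ = 2.44 × 10⁻¹⁰ m = 244 pm.

λ = 244 pm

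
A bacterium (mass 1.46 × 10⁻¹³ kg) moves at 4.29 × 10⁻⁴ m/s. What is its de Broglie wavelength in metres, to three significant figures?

p = mv = 1.46 × 10⁻¹³ × 4.29 × 10⁻⁴ = 6.263 × 10⁻¹⁷ kg·m/s.
λ = h/p = 6.626 × 10⁻³⁴ / 6.263 × 10⁻¹⁷ = 1.06 × 10⁻¹⁷ m.

λ = 1.06 × 10⁻¹⁷ m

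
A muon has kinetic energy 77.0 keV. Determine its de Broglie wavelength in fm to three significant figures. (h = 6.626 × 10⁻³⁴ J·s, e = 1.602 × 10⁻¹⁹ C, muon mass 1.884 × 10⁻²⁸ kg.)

λ = 307 fm

KE = 77.0 keV = 1.234 × 10⁻¹⁴ J.
p = √(2mKE) = √(2 × 1.884 × 10⁻²⁸ × 1.234 × 10⁻¹⁴) = 2.156 × 10⁻²¹ kg·m/s.
λ = h/p = 6.626 × 10⁻³⁴ / 2.156 × 10⁻²¹ = 3.07 × 10⁻¹³ m = 307 fm.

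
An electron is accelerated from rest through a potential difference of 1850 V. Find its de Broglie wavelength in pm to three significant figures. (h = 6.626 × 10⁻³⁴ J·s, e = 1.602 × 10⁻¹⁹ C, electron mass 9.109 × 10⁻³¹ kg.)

λ = 28.5 pm

KE = eV = 1.602 × 10⁻¹⁹ × 1850 = 2.964 × 10⁻¹⁶ J.
p = √(2mKE) = √(2 × 9.109 × 10⁻³¹ × 2.964 × 10⁻¹⁶) = 2.324 × 10⁻²³ kg·m/s.
λ = h/p = 6.626 × 10⁻³⁴ / 2.324 × 10⁻²³ = 2.85 × 10⁻¹¹ m = 28.5 pm.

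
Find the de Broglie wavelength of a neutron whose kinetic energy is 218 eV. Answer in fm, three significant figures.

KE = 218 eV = 3.492 × 10⁻¹⁷ J.
p = √(2mKE) = √(2 × 1.675 × 10⁻²⁷ × 3.492 × 10⁻¹⁷) = 3.420 × 10⁻²² kg·m/s.
λ = h/p = 6.626 × 10⁻³⁴ / 3.420 × 10⁻²² = 1.94 × 10⁻¹² m = 1940 fm.

λ = 1940 fm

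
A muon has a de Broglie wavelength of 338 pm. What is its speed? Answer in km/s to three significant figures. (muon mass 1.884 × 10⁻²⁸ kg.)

v = 10.4 km/s

p = h/λ = 6.626 × 10⁻³⁴ / 3.380 × 10⁻¹⁰ = 1.960 × 10⁻²⁴ kg·m/s.
v = p/m = 1.960 × 10⁻²⁴ / 1.884 × 10⁻²⁸ = 1.04 × 10⁴ m/s = 10.4 km/s.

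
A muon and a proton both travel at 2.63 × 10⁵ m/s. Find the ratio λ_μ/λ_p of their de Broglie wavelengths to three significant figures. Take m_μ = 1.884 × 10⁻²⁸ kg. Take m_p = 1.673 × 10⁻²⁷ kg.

At fixed v, p = mv so λ = h/(mv) ∝ 1/m.
λ_μ/λ_p = m_p/m_μ = 1.673 × 10⁻²⁷/1.884 × 10⁻²⁸ = 8.88.

λ_μ/λ_p = 8.88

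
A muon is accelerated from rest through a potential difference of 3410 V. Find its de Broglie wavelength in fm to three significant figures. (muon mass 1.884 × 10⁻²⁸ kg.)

KE = eV = 1.602 × 10⁻¹⁹ × 3410 = 5.463 × 10⁻¹⁶ J.
p = √(2mKE) = √(2 × 1.884 × 10⁻²⁸ × 5.463 × 10⁻¹⁶) = 4.537 × 10⁻²² kg·m/s.
λ = h/p = 6.626 × 10⁻³⁴ / 4.537 × 10⁻²² = 1.46 × 10⁻¹² m = 1460 fm.

λ = 1460 fm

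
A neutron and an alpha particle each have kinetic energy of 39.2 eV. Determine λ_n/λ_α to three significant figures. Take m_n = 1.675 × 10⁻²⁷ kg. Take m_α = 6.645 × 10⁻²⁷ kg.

At fixed KE, p = √(2mKE) so λ = h/p ∝ 1/√m.
λ_n/λ_α = √(m_α/m_n) = √(6.645 × 10⁻²⁷/1.675 × 10⁻²⁷) = √(3.967) = 1.99.

λ_n/λ_α = 1.99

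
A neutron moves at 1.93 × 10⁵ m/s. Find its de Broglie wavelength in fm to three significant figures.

λ = 2050 fm

p = mv = 1.675 × 10⁻²⁷ × 1.93 × 10⁵ = 3.233 × 10⁻²² kg·m/s.
λ = h/p = 6.626 × 10⁻³⁴ / 3.233 × 10⁻²² = 2.05 × 10⁻¹² m = 2050 fm.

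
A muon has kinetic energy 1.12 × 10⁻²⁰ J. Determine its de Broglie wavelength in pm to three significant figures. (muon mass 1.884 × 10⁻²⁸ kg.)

λ = 323 pm

p = √(2mKE) = √(2 × 1.884 × 10⁻²⁸ × 1.120 × 10⁻²⁰) = 2.054 × 10⁻²⁴ kg·m/s.
λ = h/p = 6.626 × 10⁻³⁴ / 2.054 × 10⁻²⁴ = 3.23 × 10⁻¹⁰ m = 323 pm.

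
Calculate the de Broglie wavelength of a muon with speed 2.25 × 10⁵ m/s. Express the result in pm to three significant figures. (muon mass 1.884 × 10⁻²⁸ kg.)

λ = 15.6 pm

p = mv = 1.884 × 10⁻²⁸ × 2.25 × 10⁵ = 4.239 × 10⁻²³ kg·m/s.
λ = h/p = 6.626 × 10⁻³⁴ / 4.239 × 10⁻²³ = 1.56 × 10⁻¹¹ m = 15.6 pm.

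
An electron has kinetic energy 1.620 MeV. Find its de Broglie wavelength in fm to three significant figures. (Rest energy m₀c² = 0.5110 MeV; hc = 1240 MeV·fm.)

λ = 599 fm

Total energy E = KE + m₀c² = 1.620 + 0.5110 = 2.1310 MeV.
(pc)² = E² − (m₀c²)² = (2.1310)² − (0.5110)² = 4.280 MeV², so pc = 2.069 MeV.
λ = hc/(pc) = 1240 MeV·fm / 2.069 MeV = 599 fm.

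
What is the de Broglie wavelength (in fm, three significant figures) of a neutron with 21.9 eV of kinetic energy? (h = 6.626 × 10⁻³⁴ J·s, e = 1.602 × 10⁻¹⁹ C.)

KE = 21.9 eV = 3.508 × 10⁻¹⁸ J.
p = √(2mKE) = √(2 × 1.675 × 10⁻²⁷ × 3.508 × 10⁻¹⁸) = 1.084 × 10⁻²² kg·m/s.
λ = h/p = 6.626 × 10⁻³⁴ / 1.084 × 10⁻²² = 6.11 × 10⁻¹² m = 6110 fm.

λ = 6110 fm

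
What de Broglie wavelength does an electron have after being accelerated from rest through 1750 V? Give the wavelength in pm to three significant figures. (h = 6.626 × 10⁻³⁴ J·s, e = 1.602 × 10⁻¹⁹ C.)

λ = 29.3 pm

KE = eV = 1.602 × 10⁻¹⁹ × 1750 = 2.804 × 10⁻¹⁶ J.
p = √(2mKE) = √(2 × 9.109 × 10⁻³¹ × 2.804 × 10⁻¹⁶) = 2.260 × 10⁻²³ kg·m/s.
λ = h/p = 6.626 × 10⁻³⁴ / 2.260 × 10⁻²³ = 2.93 × 10⁻¹¹ m = 29.3 pm.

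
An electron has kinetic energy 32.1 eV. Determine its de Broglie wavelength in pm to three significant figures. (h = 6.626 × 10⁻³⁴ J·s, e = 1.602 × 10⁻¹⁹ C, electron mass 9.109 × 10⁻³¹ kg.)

KE = 32.1 eV = 5.142 × 10⁻¹⁸ J.
p = √(2mKE) = √(2 × 9.109 × 10⁻³¹ × 5.142 × 10⁻¹⁸) = 3.061 × 10⁻²⁴ kg·m/s.
λ = h/p = 6.626 × 10⁻³⁴ / 3.061 × 10⁻²⁴ = 2.16 × 10⁻¹⁰ m = 216 pm.

λ = 216 pm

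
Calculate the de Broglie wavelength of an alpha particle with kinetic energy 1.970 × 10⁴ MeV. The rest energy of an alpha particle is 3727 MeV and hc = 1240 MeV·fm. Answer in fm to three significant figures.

λ = 0.0536 fm

Total energy E = KE + m₀c² = 1.970 × 10⁴ + 3727 = 23427 MeV.
(pc)² = E² − (m₀c²)² = (23427)² − (3727)² = 5.349 × 10⁸ MeV², so pc = 2.313 × 10⁴ MeV.
λ = hc/(pc) = 1240 MeV·fm / 2.313 × 10⁴ MeV = 0.0536 fm.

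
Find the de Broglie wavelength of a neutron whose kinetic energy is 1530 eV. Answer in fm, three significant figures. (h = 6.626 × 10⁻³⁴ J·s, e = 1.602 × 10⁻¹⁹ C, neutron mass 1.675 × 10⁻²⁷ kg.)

KE = 1530 eV = 2.451 × 10⁻¹⁶ J.
p = √(2mKE) = √(2 × 1.675 × 10⁻²⁷ × 2.451 × 10⁻¹⁶) = 9.061 × 10⁻²² kg·m/s.
λ = h/p = 6.626 × 10⁻³⁴ / 9.061 × 10⁻²² = 7.31 × 10⁻¹³ m = 731 fm.

λ = 731 fm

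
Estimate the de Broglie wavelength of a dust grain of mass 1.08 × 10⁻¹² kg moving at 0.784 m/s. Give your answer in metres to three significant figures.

λ = 7.83 × 10⁻²² m

p = mv = 1.08 × 10⁻¹² × 0.784 = 8.467 × 10⁻¹³ kg·m/s.
λ = h/p = 6.626 × 10⁻³⁴ / 8.467 × 10⁻¹³ = 7.83 × 10⁻²² m.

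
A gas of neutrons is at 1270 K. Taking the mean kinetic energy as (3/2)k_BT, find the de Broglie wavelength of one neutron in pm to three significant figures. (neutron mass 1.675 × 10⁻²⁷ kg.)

KE = (3/2)k_BT = 1.5 × 1.381 × 10⁻²³ × 1270 = 2.631 × 10⁻²⁰ J.
p = √(2mKE) = √(2 × 1.675 × 10⁻²⁷ × 2.631 × 10⁻²⁰) = 9.388 × 10⁻²⁴ kg·m/s.
λ = h/p = 7.06 × 10⁻¹¹ m = 70.6 pm.

λ = 70.6 pm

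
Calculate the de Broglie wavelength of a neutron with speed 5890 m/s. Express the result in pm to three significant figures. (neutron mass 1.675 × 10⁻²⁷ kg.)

λ = 67.2 pm

p = mv = 1.675 × 10⁻²⁷ × 5890 = 9.866 × 10⁻²⁴ kg·m/s.
λ = h/p = 6.626 × 10⁻³⁴ / 9.866 × 10⁻²⁴ = 6.72 × 10⁻¹¹ m = 67.2 pm.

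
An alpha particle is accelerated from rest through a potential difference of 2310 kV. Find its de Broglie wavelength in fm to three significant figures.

λ = 6.68 fm

KE = 2eV = 2 × 1.602 × 10⁻¹⁹ × 2.310 × 10⁶ = 7.401 × 10⁻¹³ J.
p = √(2mKE) = √(2 × 6.645 × 10⁻²⁷ × 7.401 × 10⁻¹³) = 9.918 × 10⁻²⁰ kg·m/s.
λ = h/p = 6.626 × 10⁻³⁴ / 9.918 × 10⁻²⁰ = 6.68 × 10⁻¹⁵ m = 6.68 fm.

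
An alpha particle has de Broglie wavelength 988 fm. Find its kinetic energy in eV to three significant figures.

p = h/λ = 6.626 × 10⁻³⁴ / 9.880 × 10⁻¹³ = 6.706 × 10⁻²² kg·m/s.
KE = p²/(2m) = (6.706 × 10⁻²²)² / (2 × 6.645 × 10⁻²⁷) = 3.384 × 10⁻¹⁷ J = 211 eV.

KE = 211 eV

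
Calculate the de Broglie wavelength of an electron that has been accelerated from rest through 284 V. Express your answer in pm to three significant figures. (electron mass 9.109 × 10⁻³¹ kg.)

KE = eV = 1.602 × 10⁻¹⁹ × 284.0 = 4.550 × 10⁻¹⁷ J.
p = √(2mKE) = √(2 × 9.109 × 10⁻³¹ × 4.550 × 10⁻¹⁷) = 9.104 × 10⁻²⁴ kg·m/s.
λ = h/p = 6.626 × 10⁻³⁴ / 9.104 × 10⁻²⁴ = 7.28 × 10⁻¹¹ m = 72.8 pm.

λ = 72.8 pm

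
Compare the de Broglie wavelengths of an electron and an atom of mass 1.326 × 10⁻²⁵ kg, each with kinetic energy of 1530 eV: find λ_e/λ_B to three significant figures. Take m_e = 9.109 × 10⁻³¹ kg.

λ_e/λ_B = 382

At fixed KE, p = √(2mKE) so λ = h/p ∝ 1/√m.
λ_e/λ_B = √(m_B/m_e) = √(1.326 × 10⁻²⁵/9.109 × 10⁻³¹) = √(1.456 × 10⁵) = 382.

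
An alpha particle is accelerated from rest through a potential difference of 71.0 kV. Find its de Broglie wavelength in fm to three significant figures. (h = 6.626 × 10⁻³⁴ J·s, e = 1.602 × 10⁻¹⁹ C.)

KE = 2eV = 2 × 1.602 × 10⁻¹⁹ × 7.100 × 10⁴ = 2.275 × 10⁻¹⁴ J.
p = √(2mKE) = √(2 × 6.645 × 10⁻²⁷ × 2.275 × 10⁻¹⁴) = 1.739 × 10⁻²⁰ kg·m/s.
λ = h/p = 6.626 × 10⁻³⁴ / 1.739 × 10⁻²⁰ = 3.81 × 10⁻¹⁴ m = 38.1 fm.

λ = 38.1 fm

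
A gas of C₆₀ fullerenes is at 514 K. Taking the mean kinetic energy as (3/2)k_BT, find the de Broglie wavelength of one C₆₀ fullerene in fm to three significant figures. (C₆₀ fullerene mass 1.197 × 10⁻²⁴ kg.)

KE = (3/2)k_BT = 1.5 × 1.381 × 10⁻²³ × 514 = 1.065 × 10⁻²⁰ J.
p = √(2mKE) = √(2 × 1.197 × 10⁻²⁴ × 1.065 × 10⁻²⁰) = 1.597 × 10⁻²² kg·m/s.
λ = h/p = 4.15 × 10⁻¹² m = 4150 fm.

λ = 4150 fm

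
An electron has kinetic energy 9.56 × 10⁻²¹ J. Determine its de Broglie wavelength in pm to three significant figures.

p = √(2mKE) = √(2 × 9.109 × 10⁻³¹ × 9.560 × 10⁻²¹) = 1.320 × 10⁻²⁵ kg·m/s.
λ = h/p = 6.626 × 10⁻³⁴ / 1.320 × 10⁻²⁵ = 5.02 × 10⁻⁹ m = 5020 pm.

λ = 5020 pm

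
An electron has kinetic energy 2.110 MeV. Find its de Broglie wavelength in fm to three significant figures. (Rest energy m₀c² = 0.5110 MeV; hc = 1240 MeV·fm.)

λ = 482 fm

Total energy E = KE + m₀c² = 2.110 + 0.5110 = 2.6210 MeV.
(pc)² = E² − (m₀c²)² = (2.6210)² − (0.5110)² = 6.609 MeV², so pc = 2.571 MeV.
λ = hc/(pc) = 1240 MeV·fm / 2.571 MeV = 482 fm.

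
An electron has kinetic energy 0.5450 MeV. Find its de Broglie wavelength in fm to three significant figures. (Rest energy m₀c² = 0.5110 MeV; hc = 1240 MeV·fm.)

Total energy E = KE + m₀c² = 0.5450 + 0.5110 = 1.0560 MeV.
(pc)² = E² − (m₀c²)² = (1.0560)² − (0.5110)² = 0.8540 MeV², so pc = 0.9241 MeV.
λ = hc/(pc) = 1240 MeV·fm / 0.9241 MeV = 1340 fm.

λ = 1340 fm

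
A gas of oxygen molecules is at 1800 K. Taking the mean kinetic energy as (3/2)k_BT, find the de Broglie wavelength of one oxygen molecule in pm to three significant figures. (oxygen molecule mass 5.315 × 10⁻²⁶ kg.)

λ = 10.5 pm

KE = (3/2)k_BT = 1.5 × 1.381 × 10⁻²³ × 1800 = 3.729 × 10⁻²⁰ J.
p = √(2mKE) = √(2 × 5.315 × 10⁻²⁶ × 3.729 × 10⁻²⁰) = 6.296 × 10⁻²³ kg·m/s.
λ = h/p = 1.05 × 10⁻¹¹ m = 10.5 pm.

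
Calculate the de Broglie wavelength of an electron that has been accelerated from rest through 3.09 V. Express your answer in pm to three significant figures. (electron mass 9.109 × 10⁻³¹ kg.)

λ = 698 pm

KE = eV = 1.602 × 10⁻¹⁹ × 3.090 = 4.950 × 10⁻¹⁹ J.
p = √(2mKE) = √(2 × 9.109 × 10⁻³¹ × 4.950 × 10⁻¹⁹) = 9.496 × 10⁻²⁵ kg·m/s.
λ = h/p = 6.626 × 10⁻³⁴ / 9.496 × 10⁻²⁵ = 6.98 × 10⁻¹⁰ m = 698 pm.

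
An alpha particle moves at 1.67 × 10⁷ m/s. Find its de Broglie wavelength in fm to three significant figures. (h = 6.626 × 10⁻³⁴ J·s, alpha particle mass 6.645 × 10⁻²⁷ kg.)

p = mv = 6.645 × 10⁻²⁷ × 1.67 × 10⁷ = 1.110 × 10⁻¹⁹ kg·m/s.
λ = h/p = 6.626 × 10⁻³⁴ / 1.110 × 10⁻¹⁹ = 5.97 × 10⁻¹⁵ m = 5.97 fm.

λ = 5.97 fm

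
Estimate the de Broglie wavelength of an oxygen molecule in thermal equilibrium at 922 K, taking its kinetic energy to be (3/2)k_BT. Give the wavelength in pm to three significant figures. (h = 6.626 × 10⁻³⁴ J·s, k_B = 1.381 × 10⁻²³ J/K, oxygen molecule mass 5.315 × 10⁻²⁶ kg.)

λ = 14.7 pm

KE = (3/2)k_BT = 1.5 × 1.381 × 10⁻²³ × 922 = 1.910 × 10⁻²⁰ J.
p = √(2mKE) = √(2 × 5.315 × 10⁻²⁶ × 1.910 × 10⁻²⁰) = 4.506 × 10⁻²³ kg·m/s.
λ = h/p = 1.47 × 10⁻¹¹ m = 14.7 pm.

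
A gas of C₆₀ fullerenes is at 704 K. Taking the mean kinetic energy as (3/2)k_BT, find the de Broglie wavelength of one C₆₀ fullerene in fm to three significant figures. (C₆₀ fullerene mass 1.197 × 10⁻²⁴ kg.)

KE = (3/2)k_BT = 1.5 × 1.381 × 10⁻²³ × 704 = 1.458 × 10⁻²⁰ J.
p = √(2mKE) = √(2 × 1.197 × 10⁻²⁴ × 1.458 × 10⁻²⁰) = 1.868 × 10⁻²² kg·m/s.
λ = h/p = 3.55 × 10⁻¹² m = 3550 fm.

λ = 3550 fm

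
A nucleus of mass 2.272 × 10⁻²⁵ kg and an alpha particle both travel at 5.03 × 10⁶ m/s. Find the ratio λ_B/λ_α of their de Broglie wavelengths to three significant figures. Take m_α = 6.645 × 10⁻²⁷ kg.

At fixed v, p = mv so λ = h/(mv) ∝ 1/m.
λ_B/λ_α = m_α/m_B = 6.645 × 10⁻²⁷/2.272 × 10⁻²⁵ = 0.0292.

λ_B/λ_α = 0.0292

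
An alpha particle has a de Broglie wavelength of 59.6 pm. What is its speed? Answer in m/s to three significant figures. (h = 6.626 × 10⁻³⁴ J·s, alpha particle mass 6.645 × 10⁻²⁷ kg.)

p = h/λ = 6.626 × 10⁻³⁴ / 5.960 × 10⁻¹¹ = 1.112 × 10⁻²³ kg·m/s.
v = p/m = 1.112 × 10⁻²³ / 6.645 × 10⁻²⁷ = 1.67 × 10³ m/s = 1670 m/s.

v = 1670 m/s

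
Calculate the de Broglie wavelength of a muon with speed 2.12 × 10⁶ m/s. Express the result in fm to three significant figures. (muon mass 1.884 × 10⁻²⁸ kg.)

λ = 1660 fm

p = mv = 1.884 × 10⁻²⁸ × 2.12 × 10⁶ = 3.994 × 10⁻²² kg·m/s.
λ = h/p = 6.626 × 10⁻³⁴ / 3.994 × 10⁻²² = 1.66 × 10⁻¹² m = 1660 fm.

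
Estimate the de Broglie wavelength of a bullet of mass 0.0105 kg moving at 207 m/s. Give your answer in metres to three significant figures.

λ = 3.05 × 10⁻³⁴ m

p = mv = 0.0105 × 207 = 2.174 kg·m/s.
λ = h/p = 6.626 × 10⁻³⁴ / 2.174 = 3.05 × 10⁻³⁴ m.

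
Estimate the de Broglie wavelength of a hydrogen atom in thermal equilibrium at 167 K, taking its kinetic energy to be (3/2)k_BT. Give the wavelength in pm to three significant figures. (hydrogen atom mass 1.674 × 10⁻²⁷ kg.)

λ = 195 pm

KE = (3/2)k_BT = 1.5 × 1.381 × 10⁻²³ × 167 = 3.459 × 10⁻²¹ J.
p = √(2mKE) = √(2 × 1.674 × 10⁻²⁷ × 3.459 × 10⁻²¹) = 3.403 × 10⁻²⁴ kg·m/s.
λ = h/p = 1.95 × 10⁻¹⁰ m = 195 pm.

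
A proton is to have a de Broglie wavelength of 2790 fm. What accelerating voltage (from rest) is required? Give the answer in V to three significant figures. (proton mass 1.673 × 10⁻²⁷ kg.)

p = h/λ = 6.626 × 10⁻³⁴ / 2.790 × 10⁻¹² = 2.375 × 10⁻²² kg·m/s.
KE = p²/(2m) = 1.686 × 10⁻¹⁷ J.
V = KE/e = 1.686 × 10⁻¹⁷ / (1.602 × 10⁻¹⁹) = 105 V.

V = 105 V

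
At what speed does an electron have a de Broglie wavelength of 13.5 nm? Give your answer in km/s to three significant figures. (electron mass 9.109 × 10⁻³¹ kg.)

v = 53.9 km/s

p = h/λ = 6.626 × 10⁻³⁴ / 1.350 × 10⁻⁸ = 4.908 × 10⁻²⁶ kg·m/s.
v = p/m = 4.908 × 10⁻²⁶ / 9.109 × 10⁻³¹ = 5.39 × 10⁴ m/s = 53.9 km/s.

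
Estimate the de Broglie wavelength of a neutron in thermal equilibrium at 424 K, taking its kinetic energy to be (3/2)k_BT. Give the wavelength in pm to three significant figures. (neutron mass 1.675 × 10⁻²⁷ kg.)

KE = (3/2)k_BT = 1.5 × 1.381 × 10⁻²³ × 424 = 8.783 × 10⁻²¹ J.
p = √(2mKE) = √(2 × 1.675 × 10⁻²⁷ × 8.783 × 10⁻²¹) = 5.424 × 10⁻²⁴ kg·m/s.
λ = h/p = 1.22 × 10⁻¹⁰ m = 122 pm.

λ = 122 pm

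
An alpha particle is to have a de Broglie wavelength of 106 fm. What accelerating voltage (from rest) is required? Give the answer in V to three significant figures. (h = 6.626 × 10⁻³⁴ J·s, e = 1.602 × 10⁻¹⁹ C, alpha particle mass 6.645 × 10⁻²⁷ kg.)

p = h/λ = 6.626 × 10⁻³⁴ / 1.060 × 10⁻¹³ = 6.251 × 10⁻²¹ kg·m/s.
KE = p²/(2m) = 2.940 × 10⁻¹⁵ J.
V = KE/2e = 2.940 × 10⁻¹⁵ / (2 × 1.602 × 10⁻¹⁹) = 9180 V.

V = 9180 V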